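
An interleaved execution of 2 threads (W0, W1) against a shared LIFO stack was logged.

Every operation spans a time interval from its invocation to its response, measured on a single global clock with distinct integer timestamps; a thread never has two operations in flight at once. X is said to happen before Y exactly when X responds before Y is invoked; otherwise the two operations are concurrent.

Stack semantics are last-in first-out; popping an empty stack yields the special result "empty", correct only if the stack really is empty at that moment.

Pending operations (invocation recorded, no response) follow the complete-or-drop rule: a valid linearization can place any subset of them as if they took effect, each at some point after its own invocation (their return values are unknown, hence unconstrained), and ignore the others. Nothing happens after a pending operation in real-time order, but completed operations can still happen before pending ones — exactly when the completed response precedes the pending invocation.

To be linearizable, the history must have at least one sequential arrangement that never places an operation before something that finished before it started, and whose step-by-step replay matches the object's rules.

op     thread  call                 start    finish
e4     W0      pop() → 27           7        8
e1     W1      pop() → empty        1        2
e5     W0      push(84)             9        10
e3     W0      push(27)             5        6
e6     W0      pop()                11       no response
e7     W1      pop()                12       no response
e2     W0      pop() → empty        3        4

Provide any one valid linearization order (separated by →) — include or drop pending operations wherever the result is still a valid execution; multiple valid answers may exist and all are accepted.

1. e1 pop() → empty, leaving stack <>
2. e2 pop() → empty, leaving stack <>
3. e3 push(27), leaving stack <27>
4. e4 pop() → 27, leaving stack <>
5. e5 push(84), leaving stack <84>

e1 → e2 → e3 → e4 → e5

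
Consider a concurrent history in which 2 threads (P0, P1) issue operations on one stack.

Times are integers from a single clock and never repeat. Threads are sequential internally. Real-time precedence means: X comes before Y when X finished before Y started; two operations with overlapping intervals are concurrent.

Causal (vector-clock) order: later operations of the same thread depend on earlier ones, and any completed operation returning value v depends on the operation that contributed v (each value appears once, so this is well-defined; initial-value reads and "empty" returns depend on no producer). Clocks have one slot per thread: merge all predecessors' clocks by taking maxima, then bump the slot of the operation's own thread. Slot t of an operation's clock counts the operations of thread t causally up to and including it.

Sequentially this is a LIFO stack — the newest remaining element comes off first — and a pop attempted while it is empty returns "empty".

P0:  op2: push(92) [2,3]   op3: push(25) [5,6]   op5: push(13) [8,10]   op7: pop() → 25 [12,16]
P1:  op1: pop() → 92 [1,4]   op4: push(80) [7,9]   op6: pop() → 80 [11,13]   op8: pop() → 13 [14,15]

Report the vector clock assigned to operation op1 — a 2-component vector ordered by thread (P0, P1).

root op op2, invoked 2: fresh clock plus P0's own tick → (1, 0)
op1 (invocation 1): componentwise max over VC(op2)=(1, 0), +1 at P1, giving (1, 1)
op3 (invocation 5): componentwise max over VC(op2)=(1, 0), +1 at P0, giving (2, 0)
op4 (invocation 7): componentwise max over VC(op1)=(1, 1), +1 at P1, giving (1, 2)
op5 (invocation 8): componentwise max over VC(op3)=(2, 0), +1 at P0, giving (3, 0)
op6 (invocation 11): componentwise max over VC(op4)=(1, 2), +1 at P1, giving (1, 3)
op7 (invocation 12): componentwise max over VC(op3)=(2, 0), VC(op5)=(3, 0), +1 at P0, giving (4, 0)
op8 (invocation 14): componentwise max over VC(op5)=(3, 0), VC(op6)=(1, 3), +1 at P1, giving (3, 4)
target: VC(op1) = (1, 1)

(1, 1)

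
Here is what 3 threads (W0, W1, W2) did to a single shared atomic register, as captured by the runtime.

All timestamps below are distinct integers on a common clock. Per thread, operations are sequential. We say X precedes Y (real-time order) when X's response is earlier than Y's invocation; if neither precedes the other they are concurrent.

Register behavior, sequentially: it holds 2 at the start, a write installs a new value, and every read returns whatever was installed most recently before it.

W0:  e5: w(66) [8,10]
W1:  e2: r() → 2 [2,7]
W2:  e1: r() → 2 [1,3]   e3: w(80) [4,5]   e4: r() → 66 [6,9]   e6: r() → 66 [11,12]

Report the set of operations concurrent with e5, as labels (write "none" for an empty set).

e4

e5 spans [8,10]: anything still running between times 8 and 10 counts as concurrent
e1 [1,3]: before
e2 [2,7]: before
e3 [4,5]: before
e4 [6,9]: concurrent
e6 [11,12]: after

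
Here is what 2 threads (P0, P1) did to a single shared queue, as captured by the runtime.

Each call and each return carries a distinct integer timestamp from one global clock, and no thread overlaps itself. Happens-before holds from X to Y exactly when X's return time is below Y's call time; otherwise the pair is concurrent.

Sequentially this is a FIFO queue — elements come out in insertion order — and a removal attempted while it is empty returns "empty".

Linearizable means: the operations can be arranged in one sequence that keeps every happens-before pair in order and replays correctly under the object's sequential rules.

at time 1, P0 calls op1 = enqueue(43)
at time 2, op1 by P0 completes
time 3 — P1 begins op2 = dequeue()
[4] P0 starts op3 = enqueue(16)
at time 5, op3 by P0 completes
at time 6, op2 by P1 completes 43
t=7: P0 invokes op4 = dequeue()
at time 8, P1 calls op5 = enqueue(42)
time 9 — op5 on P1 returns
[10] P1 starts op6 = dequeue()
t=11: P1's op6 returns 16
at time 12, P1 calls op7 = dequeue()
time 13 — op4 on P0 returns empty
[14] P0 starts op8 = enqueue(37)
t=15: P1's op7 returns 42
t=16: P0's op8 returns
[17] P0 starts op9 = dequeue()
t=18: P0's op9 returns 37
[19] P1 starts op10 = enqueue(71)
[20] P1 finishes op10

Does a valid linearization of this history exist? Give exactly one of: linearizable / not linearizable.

linearizable

one valid linearization: op1, op2, op3, op5, op6, op7, op4, op8, op9, op10
step 1: op1 enqueue(43) — queue <43>
step 2: op2 dequeue() → 43 — queue <>
step 3: op3 enqueue(16) — queue <16>
step 4: op5 enqueue(42) — queue <16,42>
step 5: op6 dequeue() → 16 — queue <42>
step 6: op7 dequeue() → 42 — queue <>
step 7: op4 dequeue() → empty — queue <>
step 8: op8 enqueue(37) — queue <37>
step 9: op9 dequeue() → 37 — queue <>
step 10: op10 enqueue(71) — queue <71>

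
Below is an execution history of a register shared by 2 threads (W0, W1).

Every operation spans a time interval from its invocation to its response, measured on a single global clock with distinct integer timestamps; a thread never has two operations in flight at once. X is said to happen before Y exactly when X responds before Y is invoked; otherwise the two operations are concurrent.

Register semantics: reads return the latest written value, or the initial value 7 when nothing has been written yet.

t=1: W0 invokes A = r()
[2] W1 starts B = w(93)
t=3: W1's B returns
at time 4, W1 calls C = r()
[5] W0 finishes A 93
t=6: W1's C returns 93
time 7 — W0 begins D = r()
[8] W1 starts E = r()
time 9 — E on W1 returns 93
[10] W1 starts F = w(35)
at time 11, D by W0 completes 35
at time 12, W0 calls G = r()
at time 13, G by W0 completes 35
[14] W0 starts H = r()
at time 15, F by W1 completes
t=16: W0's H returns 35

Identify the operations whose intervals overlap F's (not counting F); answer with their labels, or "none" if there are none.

D, G, H

concurrent with F ([10,15]): every op whose interval crosses 10..15
A [1,5]: before
B [2,3]: before
C [4,6]: before
D [7,11]: concurrent
E [8,9]: before
G [12,13]: concurrent
H [14,16]: concurrent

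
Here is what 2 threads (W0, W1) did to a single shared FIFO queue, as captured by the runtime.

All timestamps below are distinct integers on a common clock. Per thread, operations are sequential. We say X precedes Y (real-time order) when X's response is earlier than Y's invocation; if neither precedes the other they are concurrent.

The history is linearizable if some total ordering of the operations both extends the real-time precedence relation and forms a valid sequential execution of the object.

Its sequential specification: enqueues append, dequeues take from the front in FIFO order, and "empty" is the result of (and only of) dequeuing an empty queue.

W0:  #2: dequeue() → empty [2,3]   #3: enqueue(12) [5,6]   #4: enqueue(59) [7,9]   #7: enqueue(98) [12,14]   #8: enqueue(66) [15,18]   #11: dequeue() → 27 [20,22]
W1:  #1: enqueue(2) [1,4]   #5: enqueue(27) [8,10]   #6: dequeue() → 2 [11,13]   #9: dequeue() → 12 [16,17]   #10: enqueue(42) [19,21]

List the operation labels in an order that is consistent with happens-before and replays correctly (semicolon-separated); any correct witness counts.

#2; #1; #3; #5; #4; #6; #7; #8; #9; #10; #11

after step 1 (#2 dequeue() → empty): queue <>
after step 2 (#1 enqueue(2)): queue <2>
after step 3 (#3 enqueue(12)): queue <2,12>
after step 4 (#5 enqueue(27)): queue <2,12,27>
after step 5 (#4 enqueue(59)): queue <2,12,27,59>
after step 6 (#6 dequeue() → 2): queue <12,27,59>
after step 7 (#7 enqueue(98)): queue <12,27,59,98>
after step 8 (#8 enqueue(66)): queue <12,27,59,98,66>
after step 9 (#9 dequeue() → 12): queue <27,59,98,66>
after step 10 (#10 enqueue(42)): queue <27,59,98,66,42>
after step 11 (#11 dequeue() → 27): queue <59,98,66,42>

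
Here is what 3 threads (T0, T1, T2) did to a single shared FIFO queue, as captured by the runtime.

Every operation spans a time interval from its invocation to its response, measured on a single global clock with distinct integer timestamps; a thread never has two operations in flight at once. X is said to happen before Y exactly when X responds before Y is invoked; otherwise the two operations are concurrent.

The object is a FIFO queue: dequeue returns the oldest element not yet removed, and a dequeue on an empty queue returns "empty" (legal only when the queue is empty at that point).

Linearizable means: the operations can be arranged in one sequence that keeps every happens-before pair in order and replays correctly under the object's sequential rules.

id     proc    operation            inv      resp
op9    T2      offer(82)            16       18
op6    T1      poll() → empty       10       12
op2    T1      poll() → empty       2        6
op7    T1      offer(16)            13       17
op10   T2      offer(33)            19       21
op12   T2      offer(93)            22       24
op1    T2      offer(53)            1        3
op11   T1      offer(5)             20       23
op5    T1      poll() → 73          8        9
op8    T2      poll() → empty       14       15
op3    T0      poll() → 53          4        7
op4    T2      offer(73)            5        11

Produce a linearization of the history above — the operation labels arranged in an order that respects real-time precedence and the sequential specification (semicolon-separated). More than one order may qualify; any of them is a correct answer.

step 1: op1 offer(53) — queue <53>
step 2: op3 poll() → 53 — queue <>
step 3: op2 poll() → empty — queue <>
step 4: op4 offer(73) — queue <73>
step 5: op5 poll() → 73 — queue <>
step 6: op6 poll() → empty — queue <>
step 7: op8 poll() → empty — queue <>
step 8: op7 offer(16) — queue <16>
step 9: op9 offer(82) — queue <16,82>
step 10: op10 offer(33) — queue <16,82,33>
step 11: op11 offer(5) — queue <16,82,33,5>
step 12: op12 offer(93) — queue <16,82,33,5,93>

op1; op3; op2; op4; op5; op6; op8; op7; op9; op10; op11; op12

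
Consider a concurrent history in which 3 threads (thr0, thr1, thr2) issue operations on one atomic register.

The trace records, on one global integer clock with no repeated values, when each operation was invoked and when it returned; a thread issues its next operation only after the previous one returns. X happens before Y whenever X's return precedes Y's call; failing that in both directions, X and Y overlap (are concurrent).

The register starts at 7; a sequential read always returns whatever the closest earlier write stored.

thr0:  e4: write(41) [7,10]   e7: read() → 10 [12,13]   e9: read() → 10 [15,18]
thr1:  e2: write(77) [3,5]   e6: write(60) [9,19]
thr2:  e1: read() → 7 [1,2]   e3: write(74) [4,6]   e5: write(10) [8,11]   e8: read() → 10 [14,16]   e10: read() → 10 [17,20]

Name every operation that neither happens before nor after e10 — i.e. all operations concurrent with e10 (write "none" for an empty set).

overlap test against e10 [17,20]: concurrent iff the interval meets 17..20
e1 [1,2]: before
e2 [3,5]: before
e3 [4,6]: before
e4 [7,10]: before
e5 [8,11]: before
e6 [9,19]: concurrent
e7 [12,13]: before
e8 [14,16]: before
e9 [15,18]: concurrent

e6, e9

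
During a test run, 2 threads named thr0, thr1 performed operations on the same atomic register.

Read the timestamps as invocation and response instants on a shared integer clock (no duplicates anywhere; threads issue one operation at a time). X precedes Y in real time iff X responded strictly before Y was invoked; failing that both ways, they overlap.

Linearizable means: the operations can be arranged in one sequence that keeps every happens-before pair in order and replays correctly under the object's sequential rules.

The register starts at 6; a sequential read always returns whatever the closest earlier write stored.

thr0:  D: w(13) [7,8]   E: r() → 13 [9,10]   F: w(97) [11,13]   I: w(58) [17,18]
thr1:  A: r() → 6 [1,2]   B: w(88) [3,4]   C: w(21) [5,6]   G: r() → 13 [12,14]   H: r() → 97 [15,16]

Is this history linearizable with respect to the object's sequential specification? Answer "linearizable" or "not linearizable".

witness order: A, B, C, D, E, G, F, H, I
step 1: A r() → 6 — value 6
step 2: B w(88) — value 88
step 3: C w(21) — value 21
step 4: D w(13) — value 13
step 5: E r() → 13 — value 13
step 6: G r() → 13 — value 13
step 7: F w(97) — value 97
step 8: H r() → 97 — value 97
step 9: I w(58) — value 58

linearizable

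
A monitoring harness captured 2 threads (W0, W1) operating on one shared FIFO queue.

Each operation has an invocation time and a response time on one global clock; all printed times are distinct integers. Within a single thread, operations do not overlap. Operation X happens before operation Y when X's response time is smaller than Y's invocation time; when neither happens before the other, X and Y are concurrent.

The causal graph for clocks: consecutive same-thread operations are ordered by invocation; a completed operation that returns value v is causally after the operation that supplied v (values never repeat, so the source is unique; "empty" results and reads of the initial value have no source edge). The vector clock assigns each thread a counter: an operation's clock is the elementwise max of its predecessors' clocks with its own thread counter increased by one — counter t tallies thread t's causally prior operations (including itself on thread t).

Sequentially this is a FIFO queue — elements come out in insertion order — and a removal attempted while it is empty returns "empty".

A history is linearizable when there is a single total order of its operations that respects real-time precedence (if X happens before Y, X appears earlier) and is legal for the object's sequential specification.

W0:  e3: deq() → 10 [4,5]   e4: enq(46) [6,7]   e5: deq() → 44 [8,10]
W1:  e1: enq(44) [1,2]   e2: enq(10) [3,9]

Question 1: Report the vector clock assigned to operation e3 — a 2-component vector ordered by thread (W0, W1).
Answer: (1, 2)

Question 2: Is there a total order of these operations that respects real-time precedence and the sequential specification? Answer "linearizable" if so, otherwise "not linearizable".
cut after 4 events: linearizable; cut after 5 events (e3 responds, time 5): not linearizable
a single order respects real time; the 2 completed FIFO queue operations fail replay along it
including or dropping the 1 pending operation (e2) in any combination fails
for example e1, e3 (pending dropped) fails at step 2: e3 deq() → 10 is not legal there

not linearizable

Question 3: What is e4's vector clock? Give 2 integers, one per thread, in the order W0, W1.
Answer: (2, 2)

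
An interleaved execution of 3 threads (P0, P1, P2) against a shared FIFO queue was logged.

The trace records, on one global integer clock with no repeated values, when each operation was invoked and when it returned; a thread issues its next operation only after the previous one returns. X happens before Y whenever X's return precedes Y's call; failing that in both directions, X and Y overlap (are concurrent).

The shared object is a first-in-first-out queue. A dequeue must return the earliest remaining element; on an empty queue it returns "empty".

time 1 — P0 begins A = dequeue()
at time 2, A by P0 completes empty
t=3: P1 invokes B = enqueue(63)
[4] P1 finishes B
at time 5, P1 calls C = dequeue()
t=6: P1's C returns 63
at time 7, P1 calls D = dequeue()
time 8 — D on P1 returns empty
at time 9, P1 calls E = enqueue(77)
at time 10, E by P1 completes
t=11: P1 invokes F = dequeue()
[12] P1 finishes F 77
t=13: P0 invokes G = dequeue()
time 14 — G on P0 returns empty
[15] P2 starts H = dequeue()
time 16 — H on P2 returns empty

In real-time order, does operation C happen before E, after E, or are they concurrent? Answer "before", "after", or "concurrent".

before

C spans [5,6], E spans [9,10]
resp(C)=6 < inv(E)=9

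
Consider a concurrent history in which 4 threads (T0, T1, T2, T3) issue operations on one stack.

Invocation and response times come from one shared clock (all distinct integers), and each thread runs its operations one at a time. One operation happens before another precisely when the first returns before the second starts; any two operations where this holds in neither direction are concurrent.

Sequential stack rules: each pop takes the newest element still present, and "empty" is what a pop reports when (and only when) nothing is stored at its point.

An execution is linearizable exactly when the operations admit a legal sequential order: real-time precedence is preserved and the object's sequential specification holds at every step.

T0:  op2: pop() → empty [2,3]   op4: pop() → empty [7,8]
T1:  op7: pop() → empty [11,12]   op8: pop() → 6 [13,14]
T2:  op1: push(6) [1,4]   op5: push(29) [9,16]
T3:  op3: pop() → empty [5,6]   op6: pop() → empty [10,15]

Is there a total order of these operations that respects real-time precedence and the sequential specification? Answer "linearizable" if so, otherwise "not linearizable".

events 1..5 are fine; event 6 — the response of op3 at time 6 — makes the prefix non-linearizable
3 completed operations, 2 real-time-consistent orders — every stack replay fails
e.g. op1, op2, op3: illegal at step 2, since op2 pop() → empty cannot apply there
e.g. op2, op1, op3: illegal at step 3, since op3 pop() → empty cannot apply there

not linearizable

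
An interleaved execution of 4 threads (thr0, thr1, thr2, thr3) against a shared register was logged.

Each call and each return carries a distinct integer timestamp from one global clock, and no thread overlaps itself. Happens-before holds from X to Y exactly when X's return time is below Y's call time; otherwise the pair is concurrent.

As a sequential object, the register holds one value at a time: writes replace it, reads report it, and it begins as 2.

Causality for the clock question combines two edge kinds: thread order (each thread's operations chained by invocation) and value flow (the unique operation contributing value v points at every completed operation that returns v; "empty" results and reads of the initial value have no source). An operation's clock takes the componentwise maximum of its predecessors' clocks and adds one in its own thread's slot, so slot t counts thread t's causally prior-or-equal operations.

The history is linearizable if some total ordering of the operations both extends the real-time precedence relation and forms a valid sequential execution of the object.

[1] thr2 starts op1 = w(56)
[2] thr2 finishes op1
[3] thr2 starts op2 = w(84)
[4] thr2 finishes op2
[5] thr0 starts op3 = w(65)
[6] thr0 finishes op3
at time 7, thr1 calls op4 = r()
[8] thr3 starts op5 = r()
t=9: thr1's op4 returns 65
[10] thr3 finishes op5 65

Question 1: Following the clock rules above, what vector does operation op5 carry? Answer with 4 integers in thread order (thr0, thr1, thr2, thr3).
VC(op1, invoked at 1): no causal predecessors; +1 on thr2 → (0, 0, 1, 0)
VC(op3, invoked at 5): no causal predecessors; +1 on thr0 → (1, 0, 0, 0)
from VC(op1)=(0, 0, 1, 0), op2 (invoked 3) maxes components and bumps thr2 → (0, 0, 2, 0)
from VC(op3)=(1, 0, 0, 0), op5 (invoked 8) maxes components and bumps thr3 → (1, 0, 0, 1)
from VC(op3)=(1, 0, 0, 0), op4 (invoked 7) maxes components and bumps thr1 → (1, 1, 0, 0)
target: VC(op5) = (1, 0, 0, 1)

(1, 0, 0, 1)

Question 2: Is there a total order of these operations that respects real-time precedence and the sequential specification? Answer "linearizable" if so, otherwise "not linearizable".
witness order: op1, op2, op3, op4, op5
after step 1 (op1 w(56)): value 56
after step 2 (op2 w(84)): value 84
after step 3 (op3 w(65)): value 65
after step 4 (op4 r() → 65): value 65
after step 5 (op5 r() → 65): value 65

linearizable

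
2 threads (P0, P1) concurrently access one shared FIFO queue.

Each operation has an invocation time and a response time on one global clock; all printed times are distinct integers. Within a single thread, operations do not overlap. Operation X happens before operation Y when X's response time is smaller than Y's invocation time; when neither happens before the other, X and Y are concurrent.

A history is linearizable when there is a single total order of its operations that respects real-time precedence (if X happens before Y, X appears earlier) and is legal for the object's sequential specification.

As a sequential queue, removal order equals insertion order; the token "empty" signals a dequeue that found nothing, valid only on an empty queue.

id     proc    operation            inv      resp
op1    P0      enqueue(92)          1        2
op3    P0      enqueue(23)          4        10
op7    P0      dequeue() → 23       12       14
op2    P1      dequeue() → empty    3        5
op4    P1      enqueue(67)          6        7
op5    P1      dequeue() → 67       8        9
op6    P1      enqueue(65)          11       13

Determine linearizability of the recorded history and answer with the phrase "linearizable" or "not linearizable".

not linearizable

events 1..4 are fine; event 5 — the response of op2 at time 5 — makes the prefix non-linearizable
one real-time candidate order over the 2 completed operations — the FIFO queue replay rejects it
completion choices over the 1 pending operation (op3) were checked; none helps
take op1, op2 (pending dropped): step 2 already fails, because op2 dequeue() → empty cannot occur there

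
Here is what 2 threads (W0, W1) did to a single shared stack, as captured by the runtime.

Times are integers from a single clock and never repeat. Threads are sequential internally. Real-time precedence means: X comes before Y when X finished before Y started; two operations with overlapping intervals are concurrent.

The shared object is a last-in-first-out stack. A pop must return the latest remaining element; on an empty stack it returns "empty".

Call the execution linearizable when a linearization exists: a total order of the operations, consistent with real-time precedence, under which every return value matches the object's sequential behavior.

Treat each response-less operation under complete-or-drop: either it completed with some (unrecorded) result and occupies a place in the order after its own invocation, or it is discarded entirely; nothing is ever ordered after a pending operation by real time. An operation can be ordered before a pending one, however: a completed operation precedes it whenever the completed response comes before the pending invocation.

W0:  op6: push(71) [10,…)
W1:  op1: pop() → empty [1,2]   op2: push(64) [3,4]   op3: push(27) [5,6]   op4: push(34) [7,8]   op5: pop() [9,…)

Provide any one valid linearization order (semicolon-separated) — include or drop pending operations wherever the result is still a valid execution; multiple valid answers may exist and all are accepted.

op1; op2; op3; op4

after step 1 (op1 pop() → empty): stack <>
after step 2 (op2 push(64)): stack <64>
after step 3 (op3 push(27)): stack <64,27>
after step 4 (op4 push(34)): stack <64,27,34>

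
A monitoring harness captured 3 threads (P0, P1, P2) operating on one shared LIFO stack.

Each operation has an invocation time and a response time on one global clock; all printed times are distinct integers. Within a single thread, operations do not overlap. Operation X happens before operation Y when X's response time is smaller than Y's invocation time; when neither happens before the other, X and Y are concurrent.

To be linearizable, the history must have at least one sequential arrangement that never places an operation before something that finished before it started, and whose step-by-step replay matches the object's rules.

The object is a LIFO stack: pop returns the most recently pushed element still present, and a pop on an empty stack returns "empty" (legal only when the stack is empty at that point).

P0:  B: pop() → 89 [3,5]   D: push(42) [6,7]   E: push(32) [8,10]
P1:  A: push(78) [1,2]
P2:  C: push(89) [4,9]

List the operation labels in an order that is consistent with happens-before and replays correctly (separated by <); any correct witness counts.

A < C < B < D < E

1. A push(78), leaving stack <78>
2. C push(89), leaving stack <78,89>
3. B pop() → 89, leaving stack <78>
4. D push(42), leaving stack <78,42>
5. E push(32), leaving stack <78,42,32>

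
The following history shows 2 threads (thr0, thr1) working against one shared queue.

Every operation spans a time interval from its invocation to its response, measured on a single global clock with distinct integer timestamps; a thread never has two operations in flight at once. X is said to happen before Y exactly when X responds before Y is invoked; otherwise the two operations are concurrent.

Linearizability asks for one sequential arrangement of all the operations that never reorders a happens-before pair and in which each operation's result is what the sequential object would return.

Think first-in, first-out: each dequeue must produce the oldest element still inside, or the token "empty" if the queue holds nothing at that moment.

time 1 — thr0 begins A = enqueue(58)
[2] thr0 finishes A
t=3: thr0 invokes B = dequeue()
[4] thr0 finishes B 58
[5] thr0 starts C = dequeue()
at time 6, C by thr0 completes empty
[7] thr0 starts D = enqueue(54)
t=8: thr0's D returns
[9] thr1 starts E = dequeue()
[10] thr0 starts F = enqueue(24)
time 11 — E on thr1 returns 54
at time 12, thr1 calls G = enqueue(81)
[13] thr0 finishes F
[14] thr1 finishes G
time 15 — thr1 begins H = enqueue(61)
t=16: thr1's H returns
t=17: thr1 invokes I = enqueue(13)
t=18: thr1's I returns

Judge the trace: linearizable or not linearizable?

linearizable

one valid linearization: A, B, C, D, E, F, G, H, I
step 1: A enqueue(58) — queue <58>
step 2: B dequeue() → 58 — queue <>
step 3: C dequeue() → empty — queue <>
step 4: D enqueue(54) — queue <54>
step 5: E dequeue() → 54 — queue <>
step 6: F enqueue(24) — queue <24>
step 7: G enqueue(81) — queue <24,81>
step 8: H enqueue(61) — queue <24,81,61>
step 9: I enqueue(13) — queue <24,81,61,13>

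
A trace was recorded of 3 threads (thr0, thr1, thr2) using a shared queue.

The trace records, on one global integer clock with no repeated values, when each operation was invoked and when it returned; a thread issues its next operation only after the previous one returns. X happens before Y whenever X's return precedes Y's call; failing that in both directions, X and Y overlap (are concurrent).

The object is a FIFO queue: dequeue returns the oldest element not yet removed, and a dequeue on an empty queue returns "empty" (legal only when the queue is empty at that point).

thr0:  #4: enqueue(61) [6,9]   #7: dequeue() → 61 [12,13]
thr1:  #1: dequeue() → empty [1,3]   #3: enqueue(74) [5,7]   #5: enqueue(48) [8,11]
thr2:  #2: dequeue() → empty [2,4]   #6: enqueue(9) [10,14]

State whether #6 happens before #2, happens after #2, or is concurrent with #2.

after

#6 spans [10,14], #2 spans [2,4]
resp(#2)=4 < inv(#6)=10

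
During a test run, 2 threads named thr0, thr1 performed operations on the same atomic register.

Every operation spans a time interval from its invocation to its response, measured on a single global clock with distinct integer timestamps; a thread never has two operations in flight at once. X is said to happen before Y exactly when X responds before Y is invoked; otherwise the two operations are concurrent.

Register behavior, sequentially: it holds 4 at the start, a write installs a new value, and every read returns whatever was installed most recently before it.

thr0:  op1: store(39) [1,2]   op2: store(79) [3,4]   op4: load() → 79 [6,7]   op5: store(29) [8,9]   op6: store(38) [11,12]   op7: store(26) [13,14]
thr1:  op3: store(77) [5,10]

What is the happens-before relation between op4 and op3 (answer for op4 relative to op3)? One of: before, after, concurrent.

op4 spans [6,7], op3 spans [5,10]
the intervals overlap in both directions

concurrent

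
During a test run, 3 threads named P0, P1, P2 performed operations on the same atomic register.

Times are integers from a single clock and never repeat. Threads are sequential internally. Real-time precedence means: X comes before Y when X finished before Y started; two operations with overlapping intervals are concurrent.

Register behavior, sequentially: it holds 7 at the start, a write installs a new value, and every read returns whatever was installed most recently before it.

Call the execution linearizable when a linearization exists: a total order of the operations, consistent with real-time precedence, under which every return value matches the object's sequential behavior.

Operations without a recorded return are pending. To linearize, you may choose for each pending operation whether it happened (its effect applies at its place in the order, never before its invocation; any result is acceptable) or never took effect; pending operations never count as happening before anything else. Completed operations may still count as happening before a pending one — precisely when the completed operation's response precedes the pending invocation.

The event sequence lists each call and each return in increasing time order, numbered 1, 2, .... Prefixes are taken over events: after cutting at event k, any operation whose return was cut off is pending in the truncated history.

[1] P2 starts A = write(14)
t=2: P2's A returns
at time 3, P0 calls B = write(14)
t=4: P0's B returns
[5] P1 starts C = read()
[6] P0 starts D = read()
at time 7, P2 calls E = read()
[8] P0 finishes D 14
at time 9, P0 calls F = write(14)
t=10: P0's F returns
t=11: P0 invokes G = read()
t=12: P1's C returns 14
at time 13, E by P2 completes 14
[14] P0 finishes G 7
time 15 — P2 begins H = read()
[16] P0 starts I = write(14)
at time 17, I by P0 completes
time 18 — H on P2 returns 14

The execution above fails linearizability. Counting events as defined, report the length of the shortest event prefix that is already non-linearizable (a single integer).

14

events 1..13 are linearizable, e.g. via A, B, C, D, E, F:
step 1: A write(14) — value 14
step 2: B write(14) — value 14
step 3: C read() → 14 — value 14
step 4: D read() → 14 — value 14
step 5: E read() → 14 — value 14
step 6: F write(14) — value 14
once event 14 joins (G's response, time 14), exhaustive search finds no witness
one such order, A, B, C, D, E, F, G, breaks at step 7 where G read() → 7 is illegal
one such order, A, B, C, D, F, E, G, breaks at step 7 where G read() → 7 is illegal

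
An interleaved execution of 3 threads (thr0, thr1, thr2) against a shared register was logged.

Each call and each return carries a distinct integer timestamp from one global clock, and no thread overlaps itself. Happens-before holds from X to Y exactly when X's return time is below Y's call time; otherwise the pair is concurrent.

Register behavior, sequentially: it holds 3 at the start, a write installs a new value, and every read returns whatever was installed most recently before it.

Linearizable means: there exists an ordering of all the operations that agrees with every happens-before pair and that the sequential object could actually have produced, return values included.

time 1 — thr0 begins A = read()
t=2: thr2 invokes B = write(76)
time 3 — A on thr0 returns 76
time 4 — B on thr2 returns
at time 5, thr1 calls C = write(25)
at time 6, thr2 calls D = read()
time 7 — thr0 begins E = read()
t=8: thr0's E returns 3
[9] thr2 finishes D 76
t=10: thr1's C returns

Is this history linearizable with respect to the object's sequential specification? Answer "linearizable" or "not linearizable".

events 1..7 are fine; event 8 — the response of E at time 8 — makes the prefix non-linearizable
2 orders of the 3 completed register ops respect real time; none is legal
every completion of the 2 pending operations (C, D) was checked; none linearizes
for example A, B, E (pending dropped) fails at step 1: A read() → 76 is not legal there
for example B, A, E (pending dropped) fails at step 3: E read() → 3 is not legal there

not linearizable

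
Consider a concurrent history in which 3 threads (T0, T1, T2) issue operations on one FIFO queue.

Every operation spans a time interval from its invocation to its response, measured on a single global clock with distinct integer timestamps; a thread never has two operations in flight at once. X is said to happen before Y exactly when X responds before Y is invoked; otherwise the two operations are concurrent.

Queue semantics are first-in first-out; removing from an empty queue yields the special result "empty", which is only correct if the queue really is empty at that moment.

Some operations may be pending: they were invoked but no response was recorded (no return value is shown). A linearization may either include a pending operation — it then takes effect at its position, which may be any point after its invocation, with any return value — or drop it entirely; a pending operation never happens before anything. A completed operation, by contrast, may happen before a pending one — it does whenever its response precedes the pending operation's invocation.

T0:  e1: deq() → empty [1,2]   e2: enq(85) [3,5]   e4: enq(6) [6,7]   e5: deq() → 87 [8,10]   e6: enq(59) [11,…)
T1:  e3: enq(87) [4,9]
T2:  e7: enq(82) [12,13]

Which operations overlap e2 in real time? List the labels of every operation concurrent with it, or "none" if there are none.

e2 spans [3,5]; an op avoiding the whole window 3..5 is ordered, any other is concurrent
e1 [1,2]: before
e3 [4,9]: concurrent
e4 [6,7]: after
e5 [8,10]: after
e6 [11,…): after
e7 [12,13]: after

e3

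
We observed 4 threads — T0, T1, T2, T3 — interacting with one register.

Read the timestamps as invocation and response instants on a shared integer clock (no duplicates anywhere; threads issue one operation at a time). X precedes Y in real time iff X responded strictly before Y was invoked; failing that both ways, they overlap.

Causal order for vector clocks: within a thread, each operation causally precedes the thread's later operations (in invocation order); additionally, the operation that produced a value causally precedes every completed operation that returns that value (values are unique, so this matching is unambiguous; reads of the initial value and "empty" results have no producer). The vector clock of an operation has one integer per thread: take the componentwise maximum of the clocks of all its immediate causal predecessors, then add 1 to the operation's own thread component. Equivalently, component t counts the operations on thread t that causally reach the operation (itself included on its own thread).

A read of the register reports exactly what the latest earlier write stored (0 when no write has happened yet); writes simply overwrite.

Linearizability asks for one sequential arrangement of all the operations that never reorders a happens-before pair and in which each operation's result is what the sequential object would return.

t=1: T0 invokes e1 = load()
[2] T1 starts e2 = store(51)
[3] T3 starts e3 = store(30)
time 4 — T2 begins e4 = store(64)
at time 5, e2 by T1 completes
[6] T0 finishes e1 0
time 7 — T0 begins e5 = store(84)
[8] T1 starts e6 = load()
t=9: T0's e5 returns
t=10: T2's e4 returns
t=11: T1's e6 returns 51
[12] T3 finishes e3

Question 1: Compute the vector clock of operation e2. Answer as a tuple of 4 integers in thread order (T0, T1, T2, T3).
Answer: (0, 1, 0, 0)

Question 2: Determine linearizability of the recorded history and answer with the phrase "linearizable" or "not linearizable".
one valid linearization: e1, e2, e6, e3, e4, e5
1. e1 load() → 0, leaving value 0
2. e2 store(51), leaving value 51
3. e6 load() → 51, leaving value 51
4. e3 store(30), leaving value 30
5. e4 store(64), leaving value 64
6. e5 store(84), leaving value 84

linearizable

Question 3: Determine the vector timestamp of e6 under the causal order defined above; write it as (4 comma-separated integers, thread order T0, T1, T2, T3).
Answer: (0, 2, 0, 0)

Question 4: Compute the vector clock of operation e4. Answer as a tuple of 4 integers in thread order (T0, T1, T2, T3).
Answer: (0, 0, 1, 0)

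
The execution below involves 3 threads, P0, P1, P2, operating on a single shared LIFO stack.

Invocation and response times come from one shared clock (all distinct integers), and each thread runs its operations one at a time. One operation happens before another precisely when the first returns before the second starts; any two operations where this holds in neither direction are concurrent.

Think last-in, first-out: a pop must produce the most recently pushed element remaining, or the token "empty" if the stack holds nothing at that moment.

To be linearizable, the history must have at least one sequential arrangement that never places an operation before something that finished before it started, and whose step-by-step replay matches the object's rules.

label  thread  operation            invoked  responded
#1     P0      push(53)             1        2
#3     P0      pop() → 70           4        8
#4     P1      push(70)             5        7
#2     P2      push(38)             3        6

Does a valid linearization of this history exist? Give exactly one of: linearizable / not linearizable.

linearizable

one valid linearization: #1, #2, #4, #3
after step 1 (#1 push(53)): stack <53>
after step 2 (#2 push(38)): stack <53,38>
after step 3 (#4 push(70)): stack <53,38,70>
after step 4 (#3 pop() → 70): stack <53,38>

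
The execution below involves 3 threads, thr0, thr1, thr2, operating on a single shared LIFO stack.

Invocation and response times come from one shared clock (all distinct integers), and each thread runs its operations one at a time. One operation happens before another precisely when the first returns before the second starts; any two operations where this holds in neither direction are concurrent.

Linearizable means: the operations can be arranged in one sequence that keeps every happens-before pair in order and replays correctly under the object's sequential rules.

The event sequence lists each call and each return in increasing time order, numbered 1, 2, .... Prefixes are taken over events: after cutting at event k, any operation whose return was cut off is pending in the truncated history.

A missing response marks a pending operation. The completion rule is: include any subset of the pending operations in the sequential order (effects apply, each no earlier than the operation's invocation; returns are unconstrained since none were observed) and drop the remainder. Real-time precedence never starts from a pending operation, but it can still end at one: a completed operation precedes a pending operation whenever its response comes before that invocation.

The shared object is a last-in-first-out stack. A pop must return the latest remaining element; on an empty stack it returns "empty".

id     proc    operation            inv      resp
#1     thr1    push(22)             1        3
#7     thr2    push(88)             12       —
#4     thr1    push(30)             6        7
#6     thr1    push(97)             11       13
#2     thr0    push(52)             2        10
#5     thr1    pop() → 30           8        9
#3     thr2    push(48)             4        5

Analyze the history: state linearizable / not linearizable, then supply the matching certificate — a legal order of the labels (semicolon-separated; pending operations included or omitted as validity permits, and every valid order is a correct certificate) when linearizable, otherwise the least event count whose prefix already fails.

after step 1 (#1 push(22)): stack <22>
after step 2 (#2 push(52)): stack <22,52>
after step 3 (#3 push(48)): stack <22,52,48>
after step 4 (#4 push(30)): stack <22,52,48,30>
after step 5 (#5 pop() → 30): stack <22,52,48>
after step 6 (#6 push(97)): stack <22,52,48,97>

linearizable — witness: #1; #2; #3; #4; #5; #6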